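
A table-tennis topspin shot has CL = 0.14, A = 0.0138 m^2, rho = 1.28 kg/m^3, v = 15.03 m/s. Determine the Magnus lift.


FM = 0.5 * CL * rho * A * v^2
FM = 0.5 * 0.14 * 1.28 * 0.0138 * 15.03^2
v^2 = 225.9009
FM = 0.5 * 0.14 * 1.28 * 0.0138 * 225.9009 = 0.2793 N

0.2793 N


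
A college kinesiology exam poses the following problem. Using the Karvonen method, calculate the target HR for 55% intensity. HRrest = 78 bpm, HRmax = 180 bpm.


Target = HRrest + pct*(HRmax - HRrest)
Heart rate reserve = HRmax - HRrest = 180 - 78 = 102 bpm
Fraction = 55% = 0.55
Target = 78 + 0.55 * 102
Target = 78 + 56.1 = 134.1 bpm

134.1 bpm


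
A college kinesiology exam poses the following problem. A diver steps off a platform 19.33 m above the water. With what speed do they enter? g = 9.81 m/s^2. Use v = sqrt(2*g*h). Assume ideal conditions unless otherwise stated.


v = sqrt(2 * g * h)
v = sqrt(2 * 9.81 * 19.33)
v = sqrt(379.2546) = 19.4745 m/s

19.4745 m/s


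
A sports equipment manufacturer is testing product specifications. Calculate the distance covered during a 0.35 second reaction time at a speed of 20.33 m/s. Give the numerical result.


d = v * t
d = 20.33 * 0.35
d = 7.1155 m

7.1155 m


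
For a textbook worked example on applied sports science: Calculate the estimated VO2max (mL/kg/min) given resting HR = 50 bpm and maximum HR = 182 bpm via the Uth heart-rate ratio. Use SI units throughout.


VO2max = 15.3 * HRmax / HRrest
VO2max = 15.3 * 182 / 50
VO2max = 2784.6 / 50 = 55.692 mL/kg/min

55.692 mL/kg/min


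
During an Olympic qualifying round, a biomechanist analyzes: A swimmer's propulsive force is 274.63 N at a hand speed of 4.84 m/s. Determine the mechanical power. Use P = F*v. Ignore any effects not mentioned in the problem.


P = F * v
P = 274.63 * 4.84
P = 1329.2092 W

1329.2092 W


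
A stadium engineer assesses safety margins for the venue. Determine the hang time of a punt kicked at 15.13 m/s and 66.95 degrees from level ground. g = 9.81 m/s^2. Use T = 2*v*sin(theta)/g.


T = 2*v*sin(theta)/g
sin(theta) = sin(66.95 deg) = 0.9202
T = 2*15.13*0.9202 / 9.81
T = 27.8441 / 9.81 = 2.8383 s

2.8383 s


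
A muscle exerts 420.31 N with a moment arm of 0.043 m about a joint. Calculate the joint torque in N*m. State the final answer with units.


tau = F * d
tau = 420.31 * 0.043
tau = 18.0733 N*m

18.0733 N*m


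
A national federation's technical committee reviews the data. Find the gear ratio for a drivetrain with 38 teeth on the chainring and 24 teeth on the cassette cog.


GR = front_teeth / rear_teeth
GR = 38 / 24
GR = 1.5833

1.5833


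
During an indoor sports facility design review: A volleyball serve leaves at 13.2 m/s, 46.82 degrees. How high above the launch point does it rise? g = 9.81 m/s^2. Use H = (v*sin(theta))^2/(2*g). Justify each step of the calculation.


H = (v*sin(theta))^2 / (2*g)
vy = v*sin(theta) = 13.2 * sin(46.82 deg) = 9.6255 m/s
H = vy^2 / (2*g) = 92.651 / (2*9.81)
H = 92.651 / 19.62 = 4.7223 m

4.7223 m


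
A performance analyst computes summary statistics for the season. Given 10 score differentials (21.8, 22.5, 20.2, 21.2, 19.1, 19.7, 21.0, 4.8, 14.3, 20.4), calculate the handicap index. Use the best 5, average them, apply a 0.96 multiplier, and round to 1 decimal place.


All differentials: 21.8, 22.5, 20.2, 21.2, 19.1, 19.7, 21.0, 4.8, 14.3, 20.4
Sorted: 4.8, 14.3, 19.1, 19.7, 20.2, 20.4, 21.0, 21.2, 21.8, 22.5
Best 5: 4.8, 14.3, 19.1, 19.7, 20.2
Average of best = 78.1 / 5 = 15.62
Raw index = 15.62 * 0.96 = 14.9952
Handicap index = round(14.9952, 1) = 15.0

15.0


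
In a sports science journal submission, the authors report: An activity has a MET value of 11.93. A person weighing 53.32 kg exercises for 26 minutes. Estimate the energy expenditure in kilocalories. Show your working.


kcal = MET * mass * time_hr
Convert time: 26 min = 0.4333 hr
kcal = 11.93 * 53.32 * 0.4333
kcal = 275.6466 kcal

275.6466 kcal


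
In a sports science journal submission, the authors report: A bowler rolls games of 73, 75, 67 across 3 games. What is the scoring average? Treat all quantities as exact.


Average = sum / n
Sum = 215
Average = 215 / 3 = 71.6667

71.6667


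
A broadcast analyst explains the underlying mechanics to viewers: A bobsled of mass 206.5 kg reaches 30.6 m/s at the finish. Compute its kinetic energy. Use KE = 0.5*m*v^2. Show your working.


KE = 0.5 * m * v^2
KE = 0.5 * 206.5 * 30.6^2
KE = 0.5 * 206.5 * 936.36 = 96679.17 J

96679.17 J


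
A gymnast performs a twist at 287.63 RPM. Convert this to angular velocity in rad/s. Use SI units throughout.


omega = RPM * 2 * pi / 60
omega = 287.63 * 2 * 3.14159 / 60
omega = 1807.2326 / 60 = 30.1205 rad/s

30.1205 rad/s


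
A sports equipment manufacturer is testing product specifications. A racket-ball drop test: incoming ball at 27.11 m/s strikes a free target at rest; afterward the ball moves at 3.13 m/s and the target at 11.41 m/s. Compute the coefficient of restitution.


e = (v2_after - v1_after) / (v1_before - v2_before)
Numerator = 11.41 - 3.13 = 8.28
Denominator = 27.11 - 0 = 27.11
e = 8.28 / 27.11 = 0.3054

0.3054


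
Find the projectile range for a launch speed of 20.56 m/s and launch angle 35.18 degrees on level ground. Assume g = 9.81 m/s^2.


R = v^2 * sin(2*theta) / g
Convert angle to radians: theta = 35.18 deg = 0.614 rad
sin(2*theta) = sin(1.228) = 0.9418
R = 20.56^2 * 0.9418 / 9.81
R = 422.7136 * 0.9418 / 9.81 = 40.5832 m

40.5832 m


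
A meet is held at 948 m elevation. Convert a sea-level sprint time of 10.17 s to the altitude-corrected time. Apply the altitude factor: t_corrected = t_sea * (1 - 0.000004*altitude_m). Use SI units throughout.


Correction factor = 1 - 0.000004 * 948 = 0.996208
t_corrected = t_sea * factor = 10.17 * 0.996208
t_corrected = 10.1314 s

10.1314 s


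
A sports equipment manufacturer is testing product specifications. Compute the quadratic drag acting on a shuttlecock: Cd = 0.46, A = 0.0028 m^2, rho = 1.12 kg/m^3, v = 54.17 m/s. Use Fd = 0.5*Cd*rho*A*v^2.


Fd = 0.5 * Cd * rho * A * v^2
Fd = 0.5 * 0.46 * 1.12 * 0.0028 * 54.17^2
v^2 = 2934.3889
Fd = 0.5 * 0.46 * 1.12 * 0.0028 * 2934.3889 = 2.1165 N

2.1165 N


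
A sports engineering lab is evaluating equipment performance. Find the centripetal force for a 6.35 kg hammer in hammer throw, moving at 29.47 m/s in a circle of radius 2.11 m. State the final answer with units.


Fc = m * v^2 / r
v^2 = 29.47^2 = 868.4809
Fc = 6.35 * 868.4809 / 2.11
Fc = 5514.8537 / 2.11 = 2613.6747 N

2613.6747 N


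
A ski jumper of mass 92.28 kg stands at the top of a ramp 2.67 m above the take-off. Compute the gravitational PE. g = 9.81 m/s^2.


PE = m * g * h
PE = 92.28 * 9.81 * 2.67
PE = 905.2668 * 2.67 = 2417.0624 J

2417.0624 J


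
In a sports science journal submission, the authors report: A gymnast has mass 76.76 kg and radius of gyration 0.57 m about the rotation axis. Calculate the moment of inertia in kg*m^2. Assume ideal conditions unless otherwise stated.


I = m * k^2
I = 76.76 * 0.57^2
I = 76.76 * 0.3249 = 24.9393 kg*m^2

24.9393 kg*m^2


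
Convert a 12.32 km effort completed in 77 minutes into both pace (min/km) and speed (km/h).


Pace = time / distance = 77 min / 12.32 km = 6.25 min/km
Speed = distance / time_in_hours = 12.32 / 1.2833 hr
Speed = 9.6 km/h

6.25 min/km, 9.6 km/h


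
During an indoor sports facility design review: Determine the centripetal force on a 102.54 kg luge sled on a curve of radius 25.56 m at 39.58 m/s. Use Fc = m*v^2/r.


Fc = m * v^2 / r
v^2 = 39.58^2 = 1566.5764
Fc = 102.54 * 1566.5764 / 25.56
Fc = 160636.7441 / 25.56 = 6284.6926 N

6284.6926 N


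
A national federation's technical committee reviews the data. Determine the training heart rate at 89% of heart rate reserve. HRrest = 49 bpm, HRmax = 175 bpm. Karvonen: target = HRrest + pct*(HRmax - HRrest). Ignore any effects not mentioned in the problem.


Target = HRrest + pct*(HRmax - HRrest)
Heart rate reserve = HRmax - HRrest = 175 - 49 = 126 bpm
Fraction = 89% = 0.89
Target = 49 + 0.89 * 126
Target = 49 + 112.14 = 161.14 bpm

161.14 bpm


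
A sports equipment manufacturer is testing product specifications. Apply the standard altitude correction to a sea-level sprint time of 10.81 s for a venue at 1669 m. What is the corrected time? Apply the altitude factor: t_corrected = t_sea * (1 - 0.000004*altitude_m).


Correction factor = 1 - 0.000004 * 1669 = 0.993324
t_corrected = t_sea * factor = 10.81 * 0.993324
t_corrected = 10.7378 s

10.7378 s


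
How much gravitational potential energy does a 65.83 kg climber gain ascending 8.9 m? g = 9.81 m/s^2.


PE = m * g * h
PE = 65.83 * 9.81 * 8.9
PE = 645.7923 * 8.9 = 5747.5515 J

5747.5515 J


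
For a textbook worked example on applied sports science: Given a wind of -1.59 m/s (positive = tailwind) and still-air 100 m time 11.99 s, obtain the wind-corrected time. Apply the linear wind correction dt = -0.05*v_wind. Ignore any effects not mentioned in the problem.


dt = -0.05 * v_wind = -0.05 * -1.59 = 0.0795 s
t_corrected = t_still + dt = 11.99 + (0.0795)
t_corrected = 12.0695 s

12.0695 s


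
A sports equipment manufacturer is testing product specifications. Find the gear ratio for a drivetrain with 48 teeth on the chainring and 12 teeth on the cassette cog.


GR = front_teeth / rear_teeth
GR = 48 / 12
GR = 4

4


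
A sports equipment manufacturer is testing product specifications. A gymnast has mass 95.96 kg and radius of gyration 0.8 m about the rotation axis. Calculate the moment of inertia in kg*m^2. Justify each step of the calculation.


I = m * k^2
I = 95.96 * 0.8^2
I = 95.96 * 0.64 = 61.4144 kg*m^2

61.4144 kg*m^2


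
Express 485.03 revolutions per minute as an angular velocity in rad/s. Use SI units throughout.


omega = RPM * 2 * pi / 60
omega = 485.03 * 2 * 3.14159 / 60
omega = 3047.5334 / 60 = 50.7922 rad/s

50.7922 rad/s


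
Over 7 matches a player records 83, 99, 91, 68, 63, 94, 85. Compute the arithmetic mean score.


Average = sum / n
Sum = 583
Average = 583 / 7 = 83.2857

83.2857


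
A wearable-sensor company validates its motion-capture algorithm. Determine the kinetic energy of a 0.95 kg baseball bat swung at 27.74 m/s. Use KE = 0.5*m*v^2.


KE = 0.5 * m * v^2
KE = 0.5 * 0.95 * 27.74^2
KE = 0.5 * 0.95 * 769.5076 = 365.5161 J

365.5161 J


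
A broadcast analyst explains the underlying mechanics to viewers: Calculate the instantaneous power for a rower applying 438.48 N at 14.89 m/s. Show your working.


P = F * v
P = 438.48 * 14.89
P = 6528.9672 W

6528.9672 W


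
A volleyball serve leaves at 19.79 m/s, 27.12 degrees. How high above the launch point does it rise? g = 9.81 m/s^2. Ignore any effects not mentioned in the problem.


H = (v*sin(theta))^2 / (2*g)
vy = v*sin(theta) = 19.79 * sin(27.12 deg) = 9.0214 m/s
H = vy^2 / (2*g) = 81.3853 / (2*9.81)
H = 81.3853 / 19.62 = 4.1481 m

4.1481 m


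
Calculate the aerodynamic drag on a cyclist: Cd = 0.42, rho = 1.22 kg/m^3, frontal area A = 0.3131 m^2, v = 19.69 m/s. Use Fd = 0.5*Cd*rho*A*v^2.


Fd = 0.5 * Cd * rho * A * v^2
Fd = 0.5 * 0.42 * 1.22 * 0.3131 * 19.69^2
v^2 = 387.6961
Fd = 0.5 * 0.42 * 1.22 * 0.3131 * 387.6961 = 31.0995 N

31.0995 N


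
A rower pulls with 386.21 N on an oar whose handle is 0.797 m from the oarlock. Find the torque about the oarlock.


tau = F * d
tau = 386.21 * 0.797
tau = 307.8094 N*m

307.8094 N*m


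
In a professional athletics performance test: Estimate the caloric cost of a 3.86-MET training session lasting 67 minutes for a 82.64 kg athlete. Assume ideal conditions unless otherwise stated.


kcal = MET * mass * time_hr
Convert time: 67 min = 1.1167 hr
kcal = 3.86 * 82.64 * 1.1167
kcal = 356.2059 kcal

356.2059 kcal


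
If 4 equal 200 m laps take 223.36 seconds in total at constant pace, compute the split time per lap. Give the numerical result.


Split time = total_time / n_laps = 223.36 / 4
Split time = 55.84 s per lap

55.84 s


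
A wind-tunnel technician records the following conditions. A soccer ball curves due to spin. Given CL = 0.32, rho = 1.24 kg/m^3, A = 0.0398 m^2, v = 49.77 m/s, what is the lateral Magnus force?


FM = 0.5 * CL * rho * A * v^2
FM = 0.5 * 0.32 * 1.24 * 0.0398 * 49.77^2
v^2 = 2477.0529
FM = 0.5 * 0.32 * 1.24 * 0.0398 * 2477.0529 = 19.5596 N

19.5596 N


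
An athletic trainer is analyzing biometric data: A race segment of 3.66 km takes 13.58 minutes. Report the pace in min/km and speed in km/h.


Pace = time / distance = 13.58 min / 3.66 km = 3.7104 min/km
Speed = distance / time_in_hours = 3.66 / 0.2263 hr
Speed = 16.1708 km/h

3.7104 min/km, 16.1708 km/h


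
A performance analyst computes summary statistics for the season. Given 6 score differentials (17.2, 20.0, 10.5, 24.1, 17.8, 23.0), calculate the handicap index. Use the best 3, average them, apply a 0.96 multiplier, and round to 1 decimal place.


All differentials: 17.2, 20.0, 10.5, 24.1, 17.8, 23.0
Sorted: 10.5, 17.2, 17.8, 20.0, 23.0, 24.1
Best 3: 10.5, 17.2, 17.8
Average of best = 45.5 / 3 = 15.1667
Raw index = 15.1667 * 0.96 = 14.56
Handicap index = round(14.56, 1) = 14.6

14.6


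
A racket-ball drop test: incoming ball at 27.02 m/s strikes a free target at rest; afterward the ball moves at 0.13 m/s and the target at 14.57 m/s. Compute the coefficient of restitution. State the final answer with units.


e = (v2_after - v1_after) / (v1_before - v2_before)
Numerator = 14.57 - 0.13 = 14.44
Denominator = 27.02 - 0 = 27.02
e = 14.44 / 27.02 = 0.5344

0.5344


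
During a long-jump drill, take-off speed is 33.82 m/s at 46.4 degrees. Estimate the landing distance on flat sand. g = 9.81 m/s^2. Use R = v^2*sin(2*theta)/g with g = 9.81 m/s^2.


R = v^2 * sin(2*theta) / g
Convert angle to radians: theta = 46.4 deg = 0.8098 rad
sin(2*theta) = sin(1.6197) = 0.9988
R = 33.82^2 * 0.9988 / 9.81
R = 1143.7924 * 0.9988 / 9.81 = 116.4553 m

116.4553 m


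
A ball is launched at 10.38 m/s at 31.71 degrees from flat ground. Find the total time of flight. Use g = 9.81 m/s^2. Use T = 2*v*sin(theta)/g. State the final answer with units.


T = 2*v*sin(theta)/g
sin(theta) = sin(31.71 deg) = 0.5256
T = 2*10.38*0.5256 / 9.81
T = 10.9119 / 9.81 = 1.1123 s

1.1123 s


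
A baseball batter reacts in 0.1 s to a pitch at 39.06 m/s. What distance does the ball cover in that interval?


d = v * t
d = 39.06 * 0.1
d = 3.906 m

3.906 m


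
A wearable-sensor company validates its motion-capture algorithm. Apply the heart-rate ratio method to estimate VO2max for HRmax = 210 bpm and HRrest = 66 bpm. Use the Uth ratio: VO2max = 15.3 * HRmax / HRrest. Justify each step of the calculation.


VO2max = 15.3 * HRmax / HRrest
VO2max = 15.3 * 210 / 66
VO2max = 3213 / 66 = 48.6818 mL/kg/min

48.6818 mL/kg/min


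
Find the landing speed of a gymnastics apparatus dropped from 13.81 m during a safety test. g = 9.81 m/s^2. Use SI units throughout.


v = sqrt(2 * g * h)
v = sqrt(2 * 9.81 * 13.81)
v = sqrt(270.9522) = 16.4606 m/s

16.4606 m/s


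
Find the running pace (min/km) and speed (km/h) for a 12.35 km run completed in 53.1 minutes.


Pace = time / distance = 53.1 min / 12.35 km = 4.2996 min/km
Speed = distance / time_in_hours = 12.35 / 0.885 hr
Speed = 13.9548 km/h

4.2996 min/km, 13.9548 km/h


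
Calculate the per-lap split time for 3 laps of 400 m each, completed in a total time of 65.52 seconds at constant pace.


Split time = total_time / n_laps = 65.52 / 3
Split time = 21.84 s per lap

21.84 s


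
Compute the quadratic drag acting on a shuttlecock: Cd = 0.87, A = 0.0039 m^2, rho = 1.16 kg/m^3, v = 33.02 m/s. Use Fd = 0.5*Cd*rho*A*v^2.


Fd = 0.5 * Cd * rho * A * v^2
Fd = 0.5 * 0.87 * 1.16 * 0.0039 * 33.02^2
v^2 = 1090.3204
Fd = 0.5 * 0.87 * 1.16 * 0.0039 * 1090.3204 = 2.1457 N

2.1457 N


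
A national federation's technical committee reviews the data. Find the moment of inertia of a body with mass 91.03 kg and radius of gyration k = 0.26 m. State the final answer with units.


I = m * k^2
I = 91.03 * 0.26^2
I = 91.03 * 0.0676 = 6.1536 kg*m^2

6.1536 kg*m^2


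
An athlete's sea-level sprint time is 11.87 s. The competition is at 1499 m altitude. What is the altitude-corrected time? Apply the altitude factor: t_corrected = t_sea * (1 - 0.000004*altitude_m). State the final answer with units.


Correction factor = 1 - 0.000004 * 1499 = 0.994004
t_corrected = t_sea * factor = 11.87 * 0.994004
t_corrected = 11.7988 s

11.7988 s


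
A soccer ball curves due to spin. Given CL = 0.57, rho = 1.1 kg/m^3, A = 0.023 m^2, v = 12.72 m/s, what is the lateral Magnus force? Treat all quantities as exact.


FM = 0.5 * CL * rho * A * v^2
FM = 0.5 * 0.57 * 1.1 * 0.023 * 12.72^2
v^2 = 161.7984
FM = 0.5 * 0.57 * 1.1 * 0.023 * 161.7984 = 1.1666 N

1.1666 N


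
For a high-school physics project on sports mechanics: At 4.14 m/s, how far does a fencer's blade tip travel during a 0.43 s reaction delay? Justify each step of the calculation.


d = v * t
d = 4.14 * 0.43
d = 1.7802 m

1.7802 m


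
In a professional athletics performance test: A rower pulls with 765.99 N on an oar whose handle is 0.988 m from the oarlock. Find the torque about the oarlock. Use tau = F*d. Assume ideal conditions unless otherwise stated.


tau = F * d
tau = 765.99 * 0.988
tau = 756.7981 N*m

756.7981 N*m


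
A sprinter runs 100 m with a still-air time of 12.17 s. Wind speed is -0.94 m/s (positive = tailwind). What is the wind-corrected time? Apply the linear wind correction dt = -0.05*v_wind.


dt = -0.05 * v_wind = -0.05 * -0.94 = 0.047 s
t_corrected = t_still + dt = 12.17 + (0.047)
t_corrected = 12.217 s

12.217 s


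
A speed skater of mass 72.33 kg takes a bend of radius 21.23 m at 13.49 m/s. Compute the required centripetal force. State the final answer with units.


Fc = m * v^2 / r
v^2 = 13.49^2 = 181.9801
Fc = 72.33 * 181.9801 / 21.23
Fc = 13162.6206 / 21.23 = 620.001 N

620.001 N


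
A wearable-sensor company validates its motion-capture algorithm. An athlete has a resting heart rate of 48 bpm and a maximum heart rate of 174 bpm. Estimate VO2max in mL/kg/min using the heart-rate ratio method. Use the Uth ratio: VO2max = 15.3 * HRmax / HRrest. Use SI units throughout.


VO2max = 15.3 * HRmax / HRrest
VO2max = 15.3 * 174 / 48
VO2max = 2662.2 / 48 = 55.4625 mL/kg/min

55.4625 mL/kg/min


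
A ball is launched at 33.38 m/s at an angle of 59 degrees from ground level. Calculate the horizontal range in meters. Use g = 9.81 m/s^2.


R = v^2 * sin(2*theta) / g
Convert angle to radians: theta = 59 deg = 1.0297 rad
sin(2*theta) = sin(2.0595) = 0.8829
R = 33.38^2 * 0.8829 / 9.81
R = 1114.2244 * 0.8829 / 9.81 = 100.2856 m

100.2856 m


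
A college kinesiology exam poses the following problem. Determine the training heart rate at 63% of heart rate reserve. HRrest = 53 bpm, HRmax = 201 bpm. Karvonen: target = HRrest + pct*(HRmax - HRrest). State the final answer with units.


Target = HRrest + pct*(HRmax - HRrest)
Heart rate reserve = HRmax - HRrest = 201 - 53 = 148 bpm
Fraction = 63% = 0.63
Target = 53 + 0.63 * 148
Target = 53 + 93.24 = 146.24 bpm

146.24 bpm


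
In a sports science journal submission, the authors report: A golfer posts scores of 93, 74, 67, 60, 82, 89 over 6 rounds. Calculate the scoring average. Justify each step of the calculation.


Average = sum / n
Sum = 465
Average = 465 / 6 = 77.5

77.5


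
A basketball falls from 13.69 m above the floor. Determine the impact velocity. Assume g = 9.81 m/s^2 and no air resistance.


v = sqrt(2 * g * h)
v = sqrt(2 * 9.81 * 13.69)
v = sqrt(268.5978) = 16.389 m/s

16.389 m/s


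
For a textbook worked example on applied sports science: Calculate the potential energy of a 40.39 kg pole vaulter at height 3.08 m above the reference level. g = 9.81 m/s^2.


PE = m * g * h
PE = 40.39 * 9.81 * 3.08
PE = 396.2259 * 3.08 = 1220.3758 J

1220.3758 J


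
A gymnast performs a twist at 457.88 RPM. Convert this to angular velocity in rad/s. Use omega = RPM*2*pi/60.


omega = RPM * 2 * pi / 60
omega = 457.88 * 2 * 3.14159 / 60
omega = 2876.9449 / 60 = 47.9491 rad/s

47.9491 rad/s


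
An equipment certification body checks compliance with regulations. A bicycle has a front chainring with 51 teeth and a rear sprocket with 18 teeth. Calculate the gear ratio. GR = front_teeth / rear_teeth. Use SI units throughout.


GR = front_teeth / rear_teeth
GR = 51 / 18
GR = 2.8333

2.8333


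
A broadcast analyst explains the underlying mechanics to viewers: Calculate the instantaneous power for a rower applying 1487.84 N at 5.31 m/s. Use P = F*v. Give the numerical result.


P = F * v
P = 1487.84 * 5.31
P = 7900.4304 W

7900.4304 W


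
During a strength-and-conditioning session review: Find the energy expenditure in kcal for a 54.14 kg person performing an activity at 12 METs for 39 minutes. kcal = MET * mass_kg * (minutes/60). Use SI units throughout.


kcal = MET * mass * time_hr
Convert time: 39 min = 0.65 hr
kcal = 12 * 54.14 * 0.65
kcal = 422.292 kcal

422.292 kcal


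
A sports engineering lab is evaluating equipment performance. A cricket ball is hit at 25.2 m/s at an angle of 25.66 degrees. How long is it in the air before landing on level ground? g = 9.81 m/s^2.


T = 2*v*sin(theta)/g
sin(theta) = sin(25.66 deg) = 0.433
T = 2*25.2*0.433 / 9.81
T = 21.8247 / 9.81 = 2.2247 s

2.2247 s


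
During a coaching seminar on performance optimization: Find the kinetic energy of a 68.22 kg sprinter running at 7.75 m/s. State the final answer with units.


KE = 0.5 * m * v^2
KE = 0.5 * 68.22 * 7.75^2
KE = 0.5 * 68.22 * 60.0625 = 2048.7319 J

2048.7319 J


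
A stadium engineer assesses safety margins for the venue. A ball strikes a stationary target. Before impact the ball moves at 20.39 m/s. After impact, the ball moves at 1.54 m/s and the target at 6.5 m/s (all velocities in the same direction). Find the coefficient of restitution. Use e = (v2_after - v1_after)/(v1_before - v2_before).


e = (v2_after - v1_after) / (v1_before - v2_before)
Numerator = 6.5 - 1.54 = 4.96
Denominator = 20.39 - 0 = 20.39
e = 4.96 / 20.39 = 0.2433

0.2433


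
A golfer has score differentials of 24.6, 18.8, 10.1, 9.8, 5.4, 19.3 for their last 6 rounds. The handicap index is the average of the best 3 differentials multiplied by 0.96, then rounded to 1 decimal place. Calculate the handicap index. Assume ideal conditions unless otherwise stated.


All differentials: 24.6, 18.8, 10.1, 9.8, 5.4, 19.3
Sorted: 5.4, 9.8, 10.1, 18.8, 19.3, 24.6
Best 3: 5.4, 9.8, 10.1
Average of best = 25.3 / 3 = 8.4333
Raw index = 8.4333 * 0.96 = 8.096
Handicap index = round(8.096, 1) = 8.1

8.1


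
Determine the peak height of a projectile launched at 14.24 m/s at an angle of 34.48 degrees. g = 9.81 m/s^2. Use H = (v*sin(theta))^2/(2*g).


H = (v*sin(theta))^2 / (2*g)
vy = v*sin(theta) = 14.24 * sin(34.48 deg) = 8.0615 m/s
H = vy^2 / (2*g) = 64.9882 / (2*9.81)
H = 64.9882 / 19.62 = 3.3123 m

3.3123 m


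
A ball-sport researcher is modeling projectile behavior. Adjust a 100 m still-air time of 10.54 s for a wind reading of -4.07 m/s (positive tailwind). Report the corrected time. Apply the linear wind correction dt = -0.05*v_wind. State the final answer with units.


dt = -0.05 * v_wind = -0.05 * -4.07 = 0.2035 s
t_corrected = t_still + dt = 10.54 + (0.2035)
t_corrected = 10.7435 s

10.7435 s


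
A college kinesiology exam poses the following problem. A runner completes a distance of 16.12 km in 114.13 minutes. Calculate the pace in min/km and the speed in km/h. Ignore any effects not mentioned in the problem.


Pace = time / distance = 114.13 min / 16.12 km = 7.08 min/km
Speed = distance / time_in_hours = 16.12 / 1.9022 hr
Speed = 8.4745 km/h

7.08 min/km, 8.4745 km/h


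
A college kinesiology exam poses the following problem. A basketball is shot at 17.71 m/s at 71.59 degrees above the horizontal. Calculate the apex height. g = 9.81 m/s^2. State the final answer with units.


H = (v*sin(theta))^2 / (2*g)
vy = v*sin(theta) = 17.71 * sin(71.59 deg) = 16.8036 m/s
H = vy^2 / (2*g) = 282.3616 / (2*9.81)
H = 282.3616 / 19.62 = 14.3915 m

14.3915 m


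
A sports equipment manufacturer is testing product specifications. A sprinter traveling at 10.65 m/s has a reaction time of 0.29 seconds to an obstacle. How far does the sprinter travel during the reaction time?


d = v * t
d = 10.65 * 0.29
d = 3.0885 m

3.0885 m


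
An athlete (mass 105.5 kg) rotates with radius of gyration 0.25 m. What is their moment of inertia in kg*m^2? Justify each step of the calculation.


I = m * k^2
I = 105.5 * 0.25^2
I = 105.5 * 0.0625 = 6.5938 kg*m^2

6.5938 kg*m^2


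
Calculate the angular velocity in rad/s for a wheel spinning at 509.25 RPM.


omega = RPM * 2 * pi / 60
omega = 509.25 * 2 * 3.14159 / 60
omega = 3199.7121 / 60 = 53.3285 rad/s

53.3285 rad/s


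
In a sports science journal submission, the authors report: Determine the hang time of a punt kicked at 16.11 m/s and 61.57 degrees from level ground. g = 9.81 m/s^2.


T = 2*v*sin(theta)/g
sin(theta) = sin(61.57 deg) = 0.8794
T = 2*16.11*0.8794 / 9.81
T = 28.3342 / 9.81 = 2.8883 s

2.8883 s


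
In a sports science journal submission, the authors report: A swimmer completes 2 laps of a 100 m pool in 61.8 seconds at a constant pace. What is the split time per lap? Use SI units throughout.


Split time = total_time / n_laps = 61.8 / 2
Split time = 30.9 s per lap

30.9 s


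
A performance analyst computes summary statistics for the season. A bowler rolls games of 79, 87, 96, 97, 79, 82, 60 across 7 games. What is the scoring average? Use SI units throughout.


Average = sum / n
Sum = 580
Average = 580 / 7 = 82.8571

82.8571


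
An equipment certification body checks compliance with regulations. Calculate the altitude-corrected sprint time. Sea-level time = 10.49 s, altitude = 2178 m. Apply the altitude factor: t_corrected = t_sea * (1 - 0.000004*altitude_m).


Correction factor = 1 - 0.000004 * 2178 = 0.991288
t_corrected = t_sea * factor = 10.49 * 0.991288
t_corrected = 10.3986 s

10.3986 s


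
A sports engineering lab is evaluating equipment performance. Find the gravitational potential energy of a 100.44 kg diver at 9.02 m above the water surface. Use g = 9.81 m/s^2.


PE = m * g * h
PE = 100.44 * 9.81 * 9.02
PE = 985.3164 * 9.02 = 8887.5539 J

8887.5539 J


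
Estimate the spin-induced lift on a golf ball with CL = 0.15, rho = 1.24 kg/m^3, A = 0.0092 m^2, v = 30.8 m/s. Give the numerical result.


FM = 0.5 * CL * rho * A * v^2
FM = 0.5 * 0.15 * 1.24 * 0.0092 * 30.8^2
v^2 = 948.64
FM = 0.5 * 0.15 * 1.24 * 0.0092 * 948.64 = 0.8117 N

0.8117 N


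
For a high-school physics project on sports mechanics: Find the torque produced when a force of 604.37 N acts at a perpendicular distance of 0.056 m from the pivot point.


tau = F * d
tau = 604.37 * 0.056
tau = 33.8447 N*m

33.8447 N*m


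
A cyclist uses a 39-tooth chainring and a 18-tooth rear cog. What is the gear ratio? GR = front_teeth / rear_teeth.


GR = front_teeth / rear_teeth
GR = 39 / 18
GR = 2.1667

2.1667


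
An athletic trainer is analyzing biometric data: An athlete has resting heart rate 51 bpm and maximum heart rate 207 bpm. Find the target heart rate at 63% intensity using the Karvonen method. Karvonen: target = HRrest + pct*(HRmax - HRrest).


Target = HRrest + pct*(HRmax - HRrest)
Heart rate reserve = HRmax - HRrest = 207 - 51 = 156 bpm
Fraction = 63% = 0.63
Target = 51 + 0.63 * 156
Target = 51 + 98.28 = 149.28 bpm

149.28 bpm


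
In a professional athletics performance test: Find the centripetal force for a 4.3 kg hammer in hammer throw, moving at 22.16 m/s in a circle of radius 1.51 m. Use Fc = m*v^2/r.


Fc = m * v^2 / r
v^2 = 22.16^2 = 491.0656
Fc = 4.3 * 491.0656 / 1.51
Fc = 2111.5821 / 1.51 = 1398.3987 N

1398.3987 N


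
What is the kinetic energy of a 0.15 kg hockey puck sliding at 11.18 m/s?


KE = 0.5 * m * v^2
KE = 0.5 * 0.15 * 11.18^2
KE = 0.5 * 0.15 * 124.9924 = 9.3744 J

9.3744 J


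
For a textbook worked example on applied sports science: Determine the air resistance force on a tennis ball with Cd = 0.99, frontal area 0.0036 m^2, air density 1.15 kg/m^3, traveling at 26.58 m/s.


Fd = 0.5 * Cd * rho * A * v^2
Fd = 0.5 * 0.99 * 1.15 * 0.0036 * 26.58^2
v^2 = 706.4964
Fd = 0.5 * 0.99 * 1.15 * 0.0036 * 706.4964 = 1.4478 N

1.4478 N


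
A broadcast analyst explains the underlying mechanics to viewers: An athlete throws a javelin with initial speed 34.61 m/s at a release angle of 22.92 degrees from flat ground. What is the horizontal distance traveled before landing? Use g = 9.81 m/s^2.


R = v^2 * sin(2*theta) / g
Convert angle to radians: theta = 22.92 deg = 0.4 rad
sin(2*theta) = sin(0.8001) = 0.7174
R = 34.61^2 * 0.7174 / 9.81
R = 1197.8521 * 0.7174 / 9.81 = 87.5979 m

87.5979 m


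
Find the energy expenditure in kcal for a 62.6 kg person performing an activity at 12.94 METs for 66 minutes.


kcal = MET * mass * time_hr
Convert time: 66 min = 1.1 hr
kcal = 12.94 * 62.6 * 1.1
kcal = 891.0484 kcal

891.0484 kcal


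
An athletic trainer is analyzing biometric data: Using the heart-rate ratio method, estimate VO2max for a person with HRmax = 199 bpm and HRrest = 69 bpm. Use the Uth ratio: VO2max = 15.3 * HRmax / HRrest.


VO2max = 15.3 * HRmax / HRrest
VO2max = 15.3 * 199 / 69
VO2max = 3044.7 / 69 = 44.1261 mL/kg/min

44.1261 mL/kg/min


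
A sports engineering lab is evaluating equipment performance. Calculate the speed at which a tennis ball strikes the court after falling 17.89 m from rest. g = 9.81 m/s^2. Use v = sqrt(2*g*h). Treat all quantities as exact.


v = sqrt(2 * g * h)
v = sqrt(2 * 9.81 * 17.89)
v = sqrt(351.0018) = 18.735 m/s

18.735 m/s


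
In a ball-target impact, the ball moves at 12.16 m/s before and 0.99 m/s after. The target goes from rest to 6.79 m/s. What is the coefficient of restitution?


e = (v2_after - v1_after) / (v1_before - v2_before)
Numerator = 6.79 - 0.99 = 5.8
Denominator = 12.16 - 0 = 12.16
e = 5.8 / 12.16 = 0.477

0.477


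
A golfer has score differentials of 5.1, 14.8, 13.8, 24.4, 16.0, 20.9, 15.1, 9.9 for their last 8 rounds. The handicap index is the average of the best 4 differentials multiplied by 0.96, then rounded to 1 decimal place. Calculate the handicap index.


All differentials: 5.1, 14.8, 13.8, 24.4, 16.0, 20.9, 15.1, 9.9
Sorted: 5.1, 9.9, 13.8, 14.8, 15.1, 16.0, 20.9, 24.4
Best 4: 5.1, 9.9, 13.8, 14.8
Average of best = 43.6 / 4 = 10.9
Raw index = 10.9 * 0.96 = 10.464
Handicap index = round(10.464, 1) = 10.5

10.5


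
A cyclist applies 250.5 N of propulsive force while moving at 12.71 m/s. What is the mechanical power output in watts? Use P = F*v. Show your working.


P = F * v
P = 250.5 * 12.71
P = 3183.855 W

3183.855 W


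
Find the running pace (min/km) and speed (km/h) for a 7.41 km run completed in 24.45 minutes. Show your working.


Pace = time / distance = 24.45 min / 7.41 km = 3.2996 min/km
Speed = distance / time_in_hours = 7.41 / 0.4075 hr
Speed = 18.184 km/h

3.2996 min/km, 18.184 km/h


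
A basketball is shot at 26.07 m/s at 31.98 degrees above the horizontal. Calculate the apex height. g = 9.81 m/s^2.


H = (v*sin(theta))^2 / (2*g)
vy = v*sin(theta) = 26.07 * sin(31.98 deg) = 13.8073 m/s
H = vy^2 / (2*g) = 190.6409 / (2*9.81)
H = 190.6409 / 19.62 = 9.7167 m

9.7167 m


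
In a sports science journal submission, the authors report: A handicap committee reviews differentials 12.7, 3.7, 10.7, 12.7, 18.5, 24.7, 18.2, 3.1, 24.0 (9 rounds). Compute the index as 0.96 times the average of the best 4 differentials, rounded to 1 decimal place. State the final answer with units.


All differentials: 12.7, 3.7, 10.7, 12.7, 18.5, 24.7, 18.2, 3.1, 24.0
Sorted: 3.1, 3.7, 10.7, 12.7, 12.7, 18.2, 18.5, 24.0, 24.7
Best 4: 3.1, 3.7, 10.7, 12.7
Average of best = 30.2 / 4 = 7.55
Raw index = 7.55 * 0.96 = 7.248
Handicap index = round(7.248, 1) = 7.2

7.2


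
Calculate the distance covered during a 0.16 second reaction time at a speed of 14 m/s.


d = v * t
d = 14 * 0.16
d = 2.24 m

2.24 m


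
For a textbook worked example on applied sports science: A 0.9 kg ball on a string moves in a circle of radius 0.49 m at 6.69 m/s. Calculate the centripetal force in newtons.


Fc = m * v^2 / r
v^2 = 6.69^2 = 44.7561
Fc = 0.9 * 44.7561 / 0.49
Fc = 40.2805 / 0.49 = 82.2051 N

82.2051 N


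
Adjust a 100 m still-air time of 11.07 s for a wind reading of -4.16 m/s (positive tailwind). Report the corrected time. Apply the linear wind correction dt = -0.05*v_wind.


dt = -0.05 * v_wind = -0.05 * -4.16 = 0.208 s
t_corrected = t_still + dt = 11.07 + (0.208)
t_corrected = 11.278 s

11.278 s


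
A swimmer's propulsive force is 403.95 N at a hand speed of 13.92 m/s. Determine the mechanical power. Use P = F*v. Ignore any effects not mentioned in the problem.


P = F * v
P = 403.95 * 13.92
P = 5622.984 W

5622.984 W


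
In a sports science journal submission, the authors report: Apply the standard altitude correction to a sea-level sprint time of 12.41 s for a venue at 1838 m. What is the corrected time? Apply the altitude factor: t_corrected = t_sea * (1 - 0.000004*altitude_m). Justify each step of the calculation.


Correction factor = 1 - 0.000004 * 1838 = 0.992648
t_corrected = t_sea * factor = 12.41 * 0.992648
t_corrected = 12.3188 s

12.3188 s


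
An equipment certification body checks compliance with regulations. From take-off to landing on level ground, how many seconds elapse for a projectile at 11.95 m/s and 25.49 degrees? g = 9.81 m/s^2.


T = 2*v*sin(theta)/g
sin(theta) = sin(25.49 deg) = 0.4304
T = 2*11.95*0.4304 / 9.81
T = 10.2855 / 9.81 = 1.0485 s

1.0485 s


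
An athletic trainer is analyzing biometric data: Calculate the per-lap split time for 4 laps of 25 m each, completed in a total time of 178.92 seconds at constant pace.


Split time = total_time / n_laps = 178.92 / 4
Split time = 44.73 s per lap

44.73 s


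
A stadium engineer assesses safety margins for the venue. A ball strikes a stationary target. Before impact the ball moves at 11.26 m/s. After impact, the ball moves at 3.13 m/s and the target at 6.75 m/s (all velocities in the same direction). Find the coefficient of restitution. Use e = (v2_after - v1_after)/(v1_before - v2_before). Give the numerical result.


e = (v2_after - v1_after) / (v1_before - v2_before)
Numerator = 6.75 - 3.13 = 3.62
Denominator = 11.26 - 0 = 11.26
e = 3.62 / 11.26 = 0.3215

0.3215


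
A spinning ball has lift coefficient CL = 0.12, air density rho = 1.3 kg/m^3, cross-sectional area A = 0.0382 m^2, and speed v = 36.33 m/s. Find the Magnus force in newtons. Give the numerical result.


FM = 0.5 * CL * rho * A * v^2
FM = 0.5 * 0.12 * 1.3 * 0.0382 * 36.33^2
v^2 = 1319.8689
FM = 0.5 * 0.12 * 1.3 * 0.0382 * 1319.8689 = 3.9327 N

3.9327 N


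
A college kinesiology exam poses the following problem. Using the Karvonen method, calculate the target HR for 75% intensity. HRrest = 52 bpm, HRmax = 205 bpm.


Target = HRrest + pct*(HRmax - HRrest)
Heart rate reserve = HRmax - HRrest = 205 - 52 = 153 bpm
Fraction = 75% = 0.75
Target = 52 + 0.75 * 153
Target = 52 + 114.75 = 166.75 bpm

166.75 bpm


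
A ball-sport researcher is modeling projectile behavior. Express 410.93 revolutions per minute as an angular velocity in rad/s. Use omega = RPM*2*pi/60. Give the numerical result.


omega = RPM * 2 * pi / 60
omega = 410.93 * 2 * 3.14159 / 60
omega = 2581.9493 / 60 = 43.0325 rad/s

43.0325 rad/s


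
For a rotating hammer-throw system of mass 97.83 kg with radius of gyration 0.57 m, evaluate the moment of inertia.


I = m * k^2
I = 97.83 * 0.57^2
I = 97.83 * 0.3249 = 31.785 kg*m^2

31.785 kg*m^2


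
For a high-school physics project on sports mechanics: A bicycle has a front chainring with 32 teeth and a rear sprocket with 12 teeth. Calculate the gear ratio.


GR = front_teeth / rear_teeth
GR = 32 / 12
GR = 2.6667

2.6667


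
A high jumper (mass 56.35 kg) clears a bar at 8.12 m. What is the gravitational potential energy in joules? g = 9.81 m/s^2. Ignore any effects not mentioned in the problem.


PE = m * g * h
PE = 56.35 * 9.81 * 8.12
PE = 552.7935 * 8.12 = 4488.6832 J

4488.6832 J


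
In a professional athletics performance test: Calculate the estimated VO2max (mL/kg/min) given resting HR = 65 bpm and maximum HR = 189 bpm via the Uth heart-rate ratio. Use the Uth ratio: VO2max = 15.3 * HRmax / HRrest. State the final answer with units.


VO2max = 15.3 * HRmax / HRrest
VO2max = 15.3 * 189 / 65
VO2max = 2891.7 / 65 = 44.4877 mL/kg/min

44.4877 mL/kg/min


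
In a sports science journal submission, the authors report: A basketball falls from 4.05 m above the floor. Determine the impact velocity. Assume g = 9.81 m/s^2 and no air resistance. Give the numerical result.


v = sqrt(2 * g * h)
v = sqrt(2 * 9.81 * 4.05)
v = sqrt(79.461) = 8.9141 m/s

8.9141 m/s


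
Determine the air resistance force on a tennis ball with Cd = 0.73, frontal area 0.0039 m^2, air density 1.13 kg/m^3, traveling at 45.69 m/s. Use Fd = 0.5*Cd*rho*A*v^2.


Fd = 0.5 * Cd * rho * A * v^2
Fd = 0.5 * 0.73 * 1.13 * 0.0039 * 45.69^2
v^2 = 2087.5761
Fd = 0.5 * 0.73 * 1.13 * 0.0039 * 2087.5761 = 3.358 N

3.358 N


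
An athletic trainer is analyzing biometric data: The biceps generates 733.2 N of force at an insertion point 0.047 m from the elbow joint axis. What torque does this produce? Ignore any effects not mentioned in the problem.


tau = F * d
tau = 733.2 * 0.047
tau = 34.4604 N*m

34.4604 N*m


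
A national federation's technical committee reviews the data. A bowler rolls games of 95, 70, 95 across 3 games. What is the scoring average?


Average = sum / n
Sum = 260
Average = 260 / 3 = 86.6667

86.6667


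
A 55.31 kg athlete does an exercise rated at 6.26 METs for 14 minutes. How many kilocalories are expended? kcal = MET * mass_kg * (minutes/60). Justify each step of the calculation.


kcal = MET * mass * time_hr
Convert time: 14 min = 0.2333 hr
kcal = 6.26 * 55.31 * 0.2333
kcal = 80.7895 kcal

80.7895 kcal


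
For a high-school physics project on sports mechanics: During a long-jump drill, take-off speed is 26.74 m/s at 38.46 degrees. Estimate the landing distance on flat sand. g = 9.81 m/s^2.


R = v^2 * sin(2*theta) / g
Convert angle to radians: theta = 38.46 deg = 0.6713 rad
sin(2*theta) = sin(1.3425) = 0.9741
R = 26.74^2 * 0.9741 / 9.81
R = 715.0276 * 0.9741 / 9.81 = 70.9966 m

70.9966 m


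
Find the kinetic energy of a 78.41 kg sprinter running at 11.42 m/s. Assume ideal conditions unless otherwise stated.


KE = 0.5 * m * v^2
KE = 0.5 * 78.41 * 11.42^2
KE = 0.5 * 78.41 * 130.4164 = 5112.975 J

5112.975 J


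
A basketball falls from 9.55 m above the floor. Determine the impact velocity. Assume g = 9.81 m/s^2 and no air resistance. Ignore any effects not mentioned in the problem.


v = sqrt(2 * g * h)
v = sqrt(2 * 9.81 * 9.55)
v = sqrt(187.371) = 13.6884 m/s

13.6884 m/s


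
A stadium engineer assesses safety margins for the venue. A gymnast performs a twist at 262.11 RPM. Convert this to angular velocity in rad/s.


omega = RPM * 2 * pi / 60
omega = 262.11 * 2 * 3.14159 / 60
omega = 1646.8857 / 60 = 27.4481 rad/s

27.4481 rad/s


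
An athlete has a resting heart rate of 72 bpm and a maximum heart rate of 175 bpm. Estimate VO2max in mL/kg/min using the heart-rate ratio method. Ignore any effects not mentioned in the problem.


VO2max = 15.3 * HRmax / HRrest
VO2max = 15.3 * 175 / 72
VO2max = 2677.5 / 72 = 37.1875 mL/kg/min

37.1875 mL/kg/min


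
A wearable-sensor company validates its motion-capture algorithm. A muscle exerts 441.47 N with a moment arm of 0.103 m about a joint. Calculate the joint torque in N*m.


tau = F * d
tau = 441.47 * 0.103
tau = 45.4714 N*m

45.4714 N*m
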